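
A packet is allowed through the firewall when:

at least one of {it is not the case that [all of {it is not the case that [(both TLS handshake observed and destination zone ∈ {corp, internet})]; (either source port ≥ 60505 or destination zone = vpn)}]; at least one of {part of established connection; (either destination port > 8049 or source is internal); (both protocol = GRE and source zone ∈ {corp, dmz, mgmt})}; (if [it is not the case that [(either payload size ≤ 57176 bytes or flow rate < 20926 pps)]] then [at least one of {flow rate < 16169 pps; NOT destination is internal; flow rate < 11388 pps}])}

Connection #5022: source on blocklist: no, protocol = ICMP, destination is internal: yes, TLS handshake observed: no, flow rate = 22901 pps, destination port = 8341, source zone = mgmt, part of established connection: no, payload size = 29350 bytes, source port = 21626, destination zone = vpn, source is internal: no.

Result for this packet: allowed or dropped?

Atomic conditions:
  TLS handshake observed: no → false
  destination zone ∈ {corp, internet}: vpn is not in the set → false
  source port ≥ 60505: 21626 ≥ 60505 is false
  destination zone = vpn: vpn == vpn is true
  part of established connection: no → false
  destination port > 8049: 8341 > 8049 is true
  source is internal: no → false
  protocol = GRE: ICMP == GRE is false
  source zone ∈ {corp, dmz, mgmt}: mgmt is in the set → true
  payload size ≤ 57176 bytes: 29350 ≤ 57176 is true
  flow rate < 20926 pps: 22901 < 20926 is false
  flow rate < 16169 pps: 22901 < 16169 is false
  NOT destination is internal: yes → false
  flow rate < 11388 pps: 22901 < 11388 is false
Combine:
[1.1.1.1] false AND false = false
[1.1.1] NOT false = true
[1.1.2] false OR true = true
[1.1] true AND true = true
[1] NOT true = false
[2.2] true OR false = true
[2.3] false AND true = false
[2] false OR true OR false = true
[3.1.1] true OR false = true
[3.1] NOT true = false
[3.2] false OR false OR false = false
[3] false → false (antecedent false ⇒ implication holds) = true
[root] false OR true OR true = true
Overall: true → allowed

Allowed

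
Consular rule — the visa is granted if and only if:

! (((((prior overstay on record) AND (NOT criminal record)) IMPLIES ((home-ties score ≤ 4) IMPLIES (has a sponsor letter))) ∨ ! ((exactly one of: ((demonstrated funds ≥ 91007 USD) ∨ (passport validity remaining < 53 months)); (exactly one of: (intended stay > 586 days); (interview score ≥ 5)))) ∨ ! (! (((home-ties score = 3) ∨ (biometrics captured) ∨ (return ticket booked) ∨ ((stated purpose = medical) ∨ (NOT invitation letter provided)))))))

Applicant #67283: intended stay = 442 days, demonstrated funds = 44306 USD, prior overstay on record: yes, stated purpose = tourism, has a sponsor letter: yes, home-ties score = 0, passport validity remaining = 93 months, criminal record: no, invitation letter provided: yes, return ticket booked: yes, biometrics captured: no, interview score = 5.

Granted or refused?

Refused

Atomic conditions:
  prior overstay on record: yes → true
  NOT criminal record: no → true
  home-ties score ≤ 4: 0 ≤ 4 is true
  has a sponsor letter: yes → true
  demonstrated funds ≥ 91007 USD: 44306 ≥ 91007 is false
  passport validity remaining < 53 months: 93 < 53 is false
  intended stay > 586 days: 442 > 586 is false
  interview score ≥ 5: 5 ≥ 5 is true
  home-ties score = 3: 0 == 3 is false
  biometrics captured: no → false
  return ticket booked: yes → true
  stated purpose = medical: tourism == medical is false
  NOT invitation letter provided: yes → false
Combine:
[1.1.1] true AND true = true
[1.1.2] true → true = true
[1.1] true → true = true
[1.2.1.1] false OR false = false
[1.2.1.2] exactly-one(false, true) = true
[1.2.1] exactly-one(false, true) = true
[1.2] NOT true = false
[1.3.1.1.4] false OR false = false
[1.3.1.1] false OR false OR true OR false = true
[1.3.1] NOT true = false
[1.3] NOT false = true
[1] true OR false OR true = true
[root] NOT true = false
Overall: false → refused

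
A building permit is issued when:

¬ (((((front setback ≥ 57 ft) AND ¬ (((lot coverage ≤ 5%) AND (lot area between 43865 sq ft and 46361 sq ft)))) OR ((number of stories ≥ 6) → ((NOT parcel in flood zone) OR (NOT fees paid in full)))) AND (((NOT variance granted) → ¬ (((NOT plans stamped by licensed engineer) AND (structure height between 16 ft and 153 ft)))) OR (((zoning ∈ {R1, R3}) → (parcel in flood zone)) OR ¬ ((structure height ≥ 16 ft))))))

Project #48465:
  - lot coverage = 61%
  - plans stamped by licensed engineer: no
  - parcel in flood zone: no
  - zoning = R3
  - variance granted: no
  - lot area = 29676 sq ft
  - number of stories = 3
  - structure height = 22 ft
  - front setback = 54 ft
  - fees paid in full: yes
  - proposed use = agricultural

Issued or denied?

Issued

Atomic conditions:
  front setback ≥ 57 ft: 54 ≥ 57 is false
  lot coverage ≤ 5%: 61 ≤ 5 is false
  lot area between 43865 sq ft and 46361 sq ft: 29676 in [43865, 46361] is false
  number of stories ≥ 6: 3 ≥ 6 is false
  NOT parcel in flood zone: no → true
  NOT fees paid in full: yes → false
  NOT variance granted: no → true
  NOT plans stamped by licensed engineer: no → true
  structure height between 16 ft and 153 ft: 22 in [16, 153] is true
  zoning ∈ {R1, R3}: R3 is in the set → true
  parcel in flood zone: no → false
  structure height ≥ 16 ft: 22 ≥ 16 is true
Combine:
[1.1.1.2.1] false AND false = false
[1.1.1.2] NOT false = true
[1.1.1] false AND true = false
[1.1.2.2] true OR false = true
[1.1.2] false → true (antecedent false ⇒ implication holds) = true
[1.1] false OR true = true
[1.2.1.2.1] true AND true = true
[1.2.1.2] NOT true = false
[1.2.1] true → false = false
[1.2.2.1] true → false = false
[1.2.2.2] NOT true = false
[1.2.2] false OR false = false
[1.2] false OR false = false
[1] true AND false = false
[root] NOT false = true
Overall: true → issued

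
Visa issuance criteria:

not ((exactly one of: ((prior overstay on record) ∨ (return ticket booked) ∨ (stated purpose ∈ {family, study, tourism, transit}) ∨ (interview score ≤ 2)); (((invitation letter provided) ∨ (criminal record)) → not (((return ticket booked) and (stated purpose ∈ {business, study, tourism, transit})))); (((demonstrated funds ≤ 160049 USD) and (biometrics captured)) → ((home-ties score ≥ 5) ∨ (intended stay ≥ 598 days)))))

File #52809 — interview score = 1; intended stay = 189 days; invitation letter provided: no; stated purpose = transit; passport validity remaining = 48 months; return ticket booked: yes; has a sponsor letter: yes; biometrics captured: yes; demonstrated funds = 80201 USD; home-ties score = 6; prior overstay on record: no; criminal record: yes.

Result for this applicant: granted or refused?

Atomic conditions:
  prior overstay on record: no → false
  return ticket booked: yes → true
  stated purpose ∈ {family, study, tourism, transit}: transit is in the set → true
  interview score ≤ 2: 1 ≤ 2 is true
  invitation letter provided: no → false
  criminal record: yes → true
  stated purpose ∈ {business, study, tourism, transit}: transit is in the set → true
  demonstrated funds ≤ 160049 USD: 80201 ≤ 160049 is true
  biometrics captured: yes → true
  home-ties score ≥ 5: 6 ≥ 5 is true
  intended stay ≥ 598 days: 189 ≥ 598 is false
Combine:
[1.1] false OR true OR true OR true = true
[1.2.1] false OR true = true
[1.2.2.1] true AND true = true
[1.2.2] NOT true = false
[1.2] true → false = false
[1.3.1] true AND true = true
[1.3.2] true OR false = true
[1.3] true → true = true
[1] exactly-one(true, false, true) = false
[root] NOT false = true
Overall: true → granted

Granted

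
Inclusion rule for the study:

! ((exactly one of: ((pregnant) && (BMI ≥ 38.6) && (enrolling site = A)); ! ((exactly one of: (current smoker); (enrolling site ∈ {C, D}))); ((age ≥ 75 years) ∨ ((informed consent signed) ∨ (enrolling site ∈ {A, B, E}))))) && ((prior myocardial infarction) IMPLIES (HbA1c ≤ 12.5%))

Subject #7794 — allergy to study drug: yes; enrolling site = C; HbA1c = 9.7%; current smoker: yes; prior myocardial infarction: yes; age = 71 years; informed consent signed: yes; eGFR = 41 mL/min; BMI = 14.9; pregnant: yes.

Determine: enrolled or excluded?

Atomic conditions:
  pregnant: yes → true
  BMI ≥ 38.6: 14.9 ≥ 38.6 is false
  enrolling site = A: C == A is false
  current smoker: yes → true
  enrolling site ∈ {C, D}: C is in the set → true
  age ≥ 75 years: 71 ≥ 75 is false
  informed consent signed: yes → true
  enrolling site ∈ {A, B, E}: C is not in the set → false
  prior myocardial infarction: yes → true
  HbA1c ≤ 12.5%: 9.7 ≤ 12.5 is true
Combine:
[1.1.1] true AND false AND false = false
[1.1.2.1] exactly-one(true, true) = false
[1.1.2] NOT false = true
[1.1.3.2] true OR false = true
[1.1.3] false OR true = true
[1.1] exactly-one(false, true, true) = false
[1] NOT false = true
[2] true → true = true
[root] true AND true = true
Overall: true → enrolled

Enrolled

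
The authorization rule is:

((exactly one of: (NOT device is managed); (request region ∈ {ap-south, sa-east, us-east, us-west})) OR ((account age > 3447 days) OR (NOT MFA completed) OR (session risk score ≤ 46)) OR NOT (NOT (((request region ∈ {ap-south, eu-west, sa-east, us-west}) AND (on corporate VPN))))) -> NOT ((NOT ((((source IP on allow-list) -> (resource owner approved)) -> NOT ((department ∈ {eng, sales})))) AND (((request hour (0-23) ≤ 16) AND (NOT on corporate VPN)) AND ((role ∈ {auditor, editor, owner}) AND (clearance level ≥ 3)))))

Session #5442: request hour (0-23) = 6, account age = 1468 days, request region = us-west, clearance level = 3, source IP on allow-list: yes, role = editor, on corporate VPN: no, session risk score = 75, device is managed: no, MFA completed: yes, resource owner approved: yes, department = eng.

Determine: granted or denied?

Atomic conditions:
  NOT device is managed: no → true
  request region ∈ {ap-south, sa-east, us-east, us-west}: us-west is in the set → true
  account age > 3447 days: 1468 > 3447 is false
  NOT MFA completed: yes → false
  session risk score ≤ 46: 75 ≤ 46 is false
  request region ∈ {ap-south, eu-west, sa-east, us-west}: us-west is in the set → true
  on corporate VPN: no → false
  source IP on allow-list: yes → true
  resource owner approved: yes → true
  department ∈ {eng, sales}: eng is in the set → true
  request hour (0-23) ≤ 16: 6 ≤ 16 is true
  NOT on corporate VPN: no → true
  role ∈ {auditor, editor, owner}: editor is in the set → true
  clearance level ≥ 3: 3 ≥ 3 is true
Combine:
[1.1] exactly-one(true, true) = false
[1.2] false OR false OR false = false
[1.3.1.1] true AND false = false
[1.3.1] NOT false = true
[1.3] NOT true = false
[1] false OR false OR false = false
[2.1.1.1.1] true → true = true
[2.1.1.1.2] NOT true = false
[2.1.1.1] true → false = false
[2.1.1] NOT false = true
[2.1.2.1] true AND true = true
[2.1.2.2] true AND true = true
[2.1.2] true AND true = true
[2.1] true AND true = true
[2] NOT true = false
[root] false → false (antecedent false ⇒ implication holds) = true
Overall: true → granted

Granted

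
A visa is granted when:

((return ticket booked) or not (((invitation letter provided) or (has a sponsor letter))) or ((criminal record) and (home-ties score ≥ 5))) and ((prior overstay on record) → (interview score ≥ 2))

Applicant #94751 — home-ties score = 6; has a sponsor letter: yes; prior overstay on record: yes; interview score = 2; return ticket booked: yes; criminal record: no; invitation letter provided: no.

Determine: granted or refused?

Atomic conditions:
  return ticket booked: yes → true
  invitation letter provided: no → false
  has a sponsor letter: yes → true
  criminal record: no → false
  home-ties score ≥ 5: 6 ≥ 5 is true
  prior overstay on record: yes → true
  interview score ≥ 2: 2 ≥ 2 is true
Combine:
[1.2.1] false OR true = true
[1.2] NOT true = false
[1.3] false AND true = false
[1] true OR false OR false = true
[2] true → true = true
[root] true AND true = true
Overall: true → granted

Granted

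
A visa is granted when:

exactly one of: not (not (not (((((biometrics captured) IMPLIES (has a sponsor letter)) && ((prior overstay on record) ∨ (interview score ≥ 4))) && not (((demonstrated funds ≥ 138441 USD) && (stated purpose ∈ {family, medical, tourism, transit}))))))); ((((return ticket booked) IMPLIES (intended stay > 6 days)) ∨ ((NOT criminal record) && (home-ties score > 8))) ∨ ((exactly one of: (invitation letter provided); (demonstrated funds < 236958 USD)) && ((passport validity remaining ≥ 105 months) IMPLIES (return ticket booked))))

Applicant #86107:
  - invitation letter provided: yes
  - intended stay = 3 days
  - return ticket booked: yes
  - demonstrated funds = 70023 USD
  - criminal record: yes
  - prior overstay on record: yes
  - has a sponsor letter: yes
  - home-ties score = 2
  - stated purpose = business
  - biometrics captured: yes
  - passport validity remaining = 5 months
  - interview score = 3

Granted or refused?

Refused

Atomic conditions:
  biometrics captured: yes → true
  has a sponsor letter: yes → true
  prior overstay on record: yes → true
  interview score ≥ 4: 3 ≥ 4 is false
  demonstrated funds ≥ 138441 USD: 70023 ≥ 138441 is false
  stated purpose ∈ {family, medical, tourism, transit}: business is not in the set → false
  return ticket booked: yes → true
  intended stay > 6 days: 3 > 6 is false
  NOT criminal record: yes → false
  home-ties score > 8: 2 > 8 is false
  invitation letter provided: yes → true
  demonstrated funds < 236958 USD: 70023 < 236958 is true
  passport validity remaining ≥ 105 months: 5 ≥ 105 is false
Combine:
[1.1.1.1.1.1] true → true = true
[1.1.1.1.1.2] true OR false = true
[1.1.1.1.1] true AND true = true
[1.1.1.1.2.1] false AND false = false
[1.1.1.1.2] NOT false = true
[1.1.1.1] true AND true = true
[1.1.1] NOT true = false
[1.1] NOT false = true
[1] NOT true = false
[2.1.1] true → false = false
[2.1.2] false AND false = false
[2.1] false OR false = false
[2.2.1] exactly-one(true, true) = false
[2.2.2] false → true (antecedent false ⇒ implication holds) = true
[2.2] false AND true = false
[2] false OR false = false
[root] exactly-one(false, false) = false
Overall: false → refused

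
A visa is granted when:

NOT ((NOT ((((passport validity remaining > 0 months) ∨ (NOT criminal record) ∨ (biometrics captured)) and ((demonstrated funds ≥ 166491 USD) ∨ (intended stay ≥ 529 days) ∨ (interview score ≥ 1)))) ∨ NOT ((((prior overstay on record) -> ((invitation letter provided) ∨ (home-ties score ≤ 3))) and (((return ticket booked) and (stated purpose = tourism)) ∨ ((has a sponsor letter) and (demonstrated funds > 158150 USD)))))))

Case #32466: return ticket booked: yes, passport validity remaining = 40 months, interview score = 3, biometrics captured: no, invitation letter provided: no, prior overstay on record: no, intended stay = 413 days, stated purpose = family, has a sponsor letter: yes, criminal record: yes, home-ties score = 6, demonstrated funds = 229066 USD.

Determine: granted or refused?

Atomic conditions:
  passport validity remaining > 0 months: 40 > 0 is true
  NOT criminal record: yes → false
  biometrics captured: no → false
  demonstrated funds ≥ 166491 USD: 229066 ≥ 166491 is true
  intended stay ≥ 529 days: 413 ≥ 529 is false
  interview score ≥ 1: 3 ≥ 1 is true
  prior overstay on record: no → false
  invitation letter provided: no → false
  home-ties score ≤ 3: 6 ≤ 3 is false
  return ticket booked: yes → true
  stated purpose = tourism: family == tourism is false
  has a sponsor letter: yes → true
  demonstrated funds > 158150 USD: 229066 > 158150 is true
Combine:
[1.1.1.1] true OR false OR false = true
[1.1.1.2] true OR false OR true = true
[1.1.1] true AND true = true
[1.1] NOT true = false
[1.2.1.1.2] false OR false = false
[1.2.1.1] false → false (antecedent false ⇒ implication holds) = true
[1.2.1.2.1] true AND false = false
[1.2.1.2.2] true AND true = true
[1.2.1.2] false OR true = true
[1.2.1] true AND true = true
[1.2] NOT true = false
[1] false OR false = false
[root] NOT false = true
Overall: true → granted

Granted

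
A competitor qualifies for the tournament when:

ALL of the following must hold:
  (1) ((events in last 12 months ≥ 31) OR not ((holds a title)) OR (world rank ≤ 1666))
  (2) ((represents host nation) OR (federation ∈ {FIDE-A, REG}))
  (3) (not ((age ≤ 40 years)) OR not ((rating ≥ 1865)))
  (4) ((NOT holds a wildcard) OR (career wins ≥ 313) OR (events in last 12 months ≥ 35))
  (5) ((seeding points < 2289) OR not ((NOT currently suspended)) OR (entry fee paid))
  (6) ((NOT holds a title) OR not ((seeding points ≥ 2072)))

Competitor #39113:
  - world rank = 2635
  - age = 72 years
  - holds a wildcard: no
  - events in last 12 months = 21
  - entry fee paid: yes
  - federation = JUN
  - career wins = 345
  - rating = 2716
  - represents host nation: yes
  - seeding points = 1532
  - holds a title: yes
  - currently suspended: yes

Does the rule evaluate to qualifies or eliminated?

Atomic conditions:
  events in last 12 months ≥ 31: 21 ≥ 31 is false
  holds a title: yes → true
  world rank ≤ 1666: 2635 ≤ 1666 is false
  represents host nation: yes → true
  federation ∈ {FIDE-A, REG}: JUN is not in the set → false
  age ≤ 40 years: 72 ≤ 40 is false
  rating ≥ 1865: 2716 ≥ 1865 is true
  NOT holds a wildcard: no → true
  career wins ≥ 313: 345 ≥ 313 is true
  events in last 12 months ≥ 35: 21 ≥ 35 is false
  seeding points < 2289: 1532 < 2289 is true
  NOT currently suspended: yes → false
  entry fee paid: yes → true
  NOT holds a title: yes → false
  seeding points ≥ 2072: 1532 ≥ 2072 is false
Combine:
[1.2] NOT true = false
[1] false OR false OR false = false
[2] true OR false = true
[3.1] NOT false = true
[3.2] NOT true = false
[3] true OR false = true
[4] true OR true OR false = true
[5.2] NOT false = true
[5] true OR true OR true = true
[6.2] NOT false = true
[6] false OR true = true
[root] false AND true AND true AND true AND true AND true = false
Overall: false → eliminated

Eliminated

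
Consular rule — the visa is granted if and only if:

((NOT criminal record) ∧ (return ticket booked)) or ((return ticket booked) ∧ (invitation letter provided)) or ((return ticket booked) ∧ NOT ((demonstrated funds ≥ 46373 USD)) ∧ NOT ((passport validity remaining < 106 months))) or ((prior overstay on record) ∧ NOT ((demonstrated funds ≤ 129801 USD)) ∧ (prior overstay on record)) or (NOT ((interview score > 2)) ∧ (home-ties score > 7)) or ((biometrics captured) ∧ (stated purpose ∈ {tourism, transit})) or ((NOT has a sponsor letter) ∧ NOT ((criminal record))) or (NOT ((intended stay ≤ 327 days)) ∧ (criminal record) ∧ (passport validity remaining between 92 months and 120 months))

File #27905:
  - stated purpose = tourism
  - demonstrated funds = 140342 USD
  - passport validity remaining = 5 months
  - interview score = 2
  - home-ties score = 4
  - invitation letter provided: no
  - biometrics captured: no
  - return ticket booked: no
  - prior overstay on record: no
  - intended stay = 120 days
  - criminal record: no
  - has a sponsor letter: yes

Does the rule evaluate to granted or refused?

Refused

Atomic conditions:
  NOT criminal record: no → true
  return ticket booked: no → false
  invitation letter provided: no → false
  demonstrated funds ≥ 46373 USD: 140342 ≥ 46373 is true
  passport validity remaining < 106 months: 5 < 106 is true
  prior overstay on record: no → false
  demonstrated funds ≤ 129801 USD: 140342 ≤ 129801 is false
  interview score > 2: 2 > 2 is false
  home-ties score > 7: 4 > 7 is false
  biometrics captured: no → false
  stated purpose ∈ {tourism, transit}: tourism is in the set → true
  NOT has a sponsor letter: yes → false
  criminal record: no → false
  intended stay ≤ 327 days: 120 ≤ 327 is true
  passport validity remaining between 92 months and 120 months: 5 in [92, 120] is false
Combine:
[1] true AND false = false
[2] false AND false = false
[3.2] NOT true = false
[3.3] NOT true = false
[3] false AND false AND false = false
[4.2] NOT false = true
[4] false AND true AND false = false
[5.1] NOT false = true
[5] true AND false = false
[6] false AND true = false
[7.2] NOT false = true
[7] false AND true = false
[8.1] NOT true = false
[8] false AND false AND false = false
[root] false OR false OR false OR false OR false OR false OR false OR false = false
Overall: false → refused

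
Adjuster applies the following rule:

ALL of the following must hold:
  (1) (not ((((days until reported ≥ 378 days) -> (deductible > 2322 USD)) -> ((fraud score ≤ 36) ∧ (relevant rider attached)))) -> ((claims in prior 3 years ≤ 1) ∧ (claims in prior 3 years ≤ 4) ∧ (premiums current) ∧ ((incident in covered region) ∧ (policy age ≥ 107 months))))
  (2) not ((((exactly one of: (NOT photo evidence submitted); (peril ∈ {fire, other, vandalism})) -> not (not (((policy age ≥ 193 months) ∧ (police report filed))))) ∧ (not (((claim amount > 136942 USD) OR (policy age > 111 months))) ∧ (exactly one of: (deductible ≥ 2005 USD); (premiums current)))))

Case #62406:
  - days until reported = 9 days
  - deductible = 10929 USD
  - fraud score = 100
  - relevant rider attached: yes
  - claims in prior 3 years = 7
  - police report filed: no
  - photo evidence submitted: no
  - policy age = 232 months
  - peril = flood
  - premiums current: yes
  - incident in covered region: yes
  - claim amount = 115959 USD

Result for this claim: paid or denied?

Denied

Atomic conditions:
  days until reported ≥ 378 days: 9 ≥ 378 is false
  deductible > 2322 USD: 10929 > 2322 is true
  fraud score ≤ 36: 100 ≤ 36 is false
  relevant rider attached: yes → true
  claims in prior 3 years ≤ 1: 7 ≤ 1 is false
  claims in prior 3 years ≤ 4: 7 ≤ 4 is false
  premiums current: yes → true
  incident in covered region: yes → true
  policy age ≥ 107 months: 232 ≥ 107 is true
  NOT photo evidence submitted: no → true
  peril ∈ {fire, other, vandalism}: flood is not in the set → false
  policy age ≥ 193 months: 232 ≥ 193 is true
  police report filed: no → false
  claim amount > 136942 USD: 115959 > 136942 is false
  policy age > 111 months: 232 > 111 is true
  deductible ≥ 2005 USD: 10929 ≥ 2005 is true
Combine:
[1.1.1.1] false → true (antecedent false ⇒ implication holds) = true
[1.1.1.2] false AND true = false
[1.1.1] true → false = false
[1.1] NOT false = true
[1.2.4] true AND true = true
[1.2] false AND false AND true AND true = false
[1] true → false = false
[2.1.1.1] exactly-one(true, false) = true
[2.1.1.2.1.1] true AND false = false
[2.1.1.2.1] NOT false = true
[2.1.1.2] NOT true = false
[2.1.1] true → false = false
[2.1.2.1.1] false OR true = true
[2.1.2.1] NOT true = false
[2.1.2.2] exactly-one(true, true) = false
[2.1.2] false AND false = false
[2.1] false AND false = false
[2] NOT false = true
[root] false AND true = false
Overall: false → denied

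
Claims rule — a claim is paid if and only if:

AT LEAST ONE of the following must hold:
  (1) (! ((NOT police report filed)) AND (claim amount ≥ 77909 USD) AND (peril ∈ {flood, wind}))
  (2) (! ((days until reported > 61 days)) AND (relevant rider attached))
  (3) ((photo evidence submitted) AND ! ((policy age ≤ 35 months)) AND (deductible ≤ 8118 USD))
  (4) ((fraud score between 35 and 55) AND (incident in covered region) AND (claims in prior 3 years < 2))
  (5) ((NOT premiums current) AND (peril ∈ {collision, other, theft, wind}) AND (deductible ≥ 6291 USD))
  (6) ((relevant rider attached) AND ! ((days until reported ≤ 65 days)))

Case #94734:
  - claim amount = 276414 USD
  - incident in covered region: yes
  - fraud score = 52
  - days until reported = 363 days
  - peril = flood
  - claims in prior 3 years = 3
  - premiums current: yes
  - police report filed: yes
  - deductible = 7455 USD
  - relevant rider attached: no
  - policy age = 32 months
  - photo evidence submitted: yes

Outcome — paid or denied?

Atomic conditions:
  NOT police report filed: yes → false
  claim amount ≥ 77909 USD: 276414 ≥ 77909 is true
  peril ∈ {flood, wind}: flood is in the set → true
  days until reported > 61 days: 363 > 61 is true
  relevant rider attached: no → false
  photo evidence submitted: yes → true
  policy age ≤ 35 months: 32 ≤ 35 is true
  deductible ≤ 8118 USD: 7455 ≤ 8118 is true
  fraud score between 35 and 55: 52 in [35, 55] is true
  incident in covered region: yes → true
  claims in prior 3 years < 2: 3 < 2 is false
  NOT premiums current: yes → false
  peril ∈ {collision, other, theft, wind}: flood is not in the set → false
  deductible ≥ 6291 USD: 7455 ≥ 6291 is true
  days until reported ≤ 65 days: 363 ≤ 65 is false
Combine:
[1.1] NOT false = true
[1] true AND true AND true = true
[2.1] NOT true = false
[2] false AND false = false
[3.2] NOT true = false
[3] true AND false AND true = false
[4] true AND true AND false = false
[5] false AND false AND true = false
[6.2] NOT false = true
[6] false AND true = false
[root] true OR false OR false OR false OR false OR false = true
Overall: true → paid

Paid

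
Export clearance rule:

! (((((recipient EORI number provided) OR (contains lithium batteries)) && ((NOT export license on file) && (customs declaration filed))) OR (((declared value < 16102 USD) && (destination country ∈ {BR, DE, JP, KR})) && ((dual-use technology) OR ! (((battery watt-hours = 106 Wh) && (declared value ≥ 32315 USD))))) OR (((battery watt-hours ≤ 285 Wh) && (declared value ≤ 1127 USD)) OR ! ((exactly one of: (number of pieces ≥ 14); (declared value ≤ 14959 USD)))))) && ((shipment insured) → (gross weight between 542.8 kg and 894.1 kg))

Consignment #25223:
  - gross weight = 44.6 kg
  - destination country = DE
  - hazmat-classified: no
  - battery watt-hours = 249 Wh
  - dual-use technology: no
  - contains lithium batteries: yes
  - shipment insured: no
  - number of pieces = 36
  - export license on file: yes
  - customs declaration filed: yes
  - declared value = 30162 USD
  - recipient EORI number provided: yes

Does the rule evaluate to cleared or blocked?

Cleared

Atomic conditions:
  recipient EORI number provided: yes → true
  contains lithium batteries: yes → true
  NOT export license on file: yes → false
  customs declaration filed: yes → true
  declared value < 16102 USD: 30162 < 16102 is false
  destination country ∈ {BR, DE, JP, KR}: DE is in the set → true
  dual-use technology: no → false
  battery watt-hours = 106 Wh: 249 == 106 is false
  declared value ≥ 32315 USD: 30162 ≥ 32315 is false
  battery watt-hours ≤ 285 Wh: 249 ≤ 285 is true
  declared value ≤ 1127 USD: 30162 ≤ 1127 is false
  number of pieces ≥ 14: 36 ≥ 14 is true
  declared value ≤ 14959 USD: 30162 ≤ 14959 is false
  shipment insured: no → false
  gross weight between 542.8 kg and 894.1 kg: 44.6 in [542.8, 894.1] is false
Combine:
[1.1.1.1] true OR true = true
[1.1.1.2] false AND true = false
[1.1.1] true AND false = false
[1.1.2.1] false AND true = false
[1.1.2.2.2.1] false AND false = false
[1.1.2.2.2] NOT false = true
[1.1.2.2] false OR true = true
[1.1.2] false AND true = false
[1.1.3.1] true AND false = false
[1.1.3.2.1] exactly-one(true, false) = true
[1.1.3.2] NOT true = false
[1.1.3] false OR false = false
[1.1] false OR false OR false = false
[1] NOT false = true
[2] false → false (antecedent false ⇒ implication holds) = true
[root] true AND true = true
Overall: true → cleared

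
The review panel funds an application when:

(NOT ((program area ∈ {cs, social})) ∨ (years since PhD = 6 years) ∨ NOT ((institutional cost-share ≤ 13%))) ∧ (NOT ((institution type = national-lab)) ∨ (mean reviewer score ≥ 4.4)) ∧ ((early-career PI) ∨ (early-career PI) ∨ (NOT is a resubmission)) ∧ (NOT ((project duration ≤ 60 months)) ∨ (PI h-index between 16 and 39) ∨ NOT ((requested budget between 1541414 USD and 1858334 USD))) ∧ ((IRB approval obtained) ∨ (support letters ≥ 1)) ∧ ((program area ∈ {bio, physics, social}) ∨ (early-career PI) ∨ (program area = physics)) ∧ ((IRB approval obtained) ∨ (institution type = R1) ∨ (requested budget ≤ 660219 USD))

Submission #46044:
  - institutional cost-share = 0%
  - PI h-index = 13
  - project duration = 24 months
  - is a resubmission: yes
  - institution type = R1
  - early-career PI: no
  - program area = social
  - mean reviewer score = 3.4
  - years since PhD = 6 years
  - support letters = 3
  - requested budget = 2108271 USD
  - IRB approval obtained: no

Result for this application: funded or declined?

Declined

Atomic conditions:
  program area ∈ {cs, social}: social is in the set → true
  years since PhD = 6 years: 6 == 6 is true
  institutional cost-share ≤ 13%: 0 ≤ 13 is true
  institution type = national-lab: R1 == national-lab is false
  mean reviewer score ≥ 4.4: 3.4 ≥ 4.4 is false
  early-career PI: no → false
  NOT is a resubmission: yes → false
  project duration ≤ 60 months: 24 ≤ 60 is true
  PI h-index between 16 and 39: 13 in [16, 39] is false
  requested budget between 1541414 USD and 1858334 USD: 2108271 in [1541414, 1858334] is false
  IRB approval obtained: no → false
  support letters ≥ 1: 3 ≥ 1 is true
  program area ∈ {bio, physics, social}: social is in the set → true
  program area = physics: social == physics is false
  institution type = R1: R1 == R1 is true
  requested budget ≤ 660219 USD: 2108271 ≤ 660219 is false
Combine:
[1.1] NOT true = false
[1.3] NOT true = false
[1] false OR true OR false = true
[2.1] NOT false = true
[2] true OR false = true
[3] false OR false OR false = false
[4.1] NOT true = false
[4.3] NOT false = true
[4] false OR false OR true = true
[5] false OR true = true
[6] true OR false OR false = true
[7] false OR true OR false = true
[root] true AND true AND false AND true AND true AND true AND true = false
Overall: false → declined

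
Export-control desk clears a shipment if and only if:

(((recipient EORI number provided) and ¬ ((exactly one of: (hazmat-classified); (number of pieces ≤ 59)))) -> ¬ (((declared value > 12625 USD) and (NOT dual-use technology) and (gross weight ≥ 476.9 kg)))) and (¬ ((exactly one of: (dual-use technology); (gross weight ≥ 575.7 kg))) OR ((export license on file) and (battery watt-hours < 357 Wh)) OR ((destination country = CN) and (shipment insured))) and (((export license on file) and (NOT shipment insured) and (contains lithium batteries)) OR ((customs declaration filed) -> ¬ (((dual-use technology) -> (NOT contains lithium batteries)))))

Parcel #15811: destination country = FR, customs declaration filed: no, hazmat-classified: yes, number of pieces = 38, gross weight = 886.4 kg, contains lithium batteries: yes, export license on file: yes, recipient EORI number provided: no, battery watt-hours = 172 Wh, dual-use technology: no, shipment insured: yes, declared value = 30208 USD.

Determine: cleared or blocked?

Atomic conditions:
  recipient EORI number provided: no → false
  hazmat-classified: yes → true
  number of pieces ≤ 59: 38 ≤ 59 is true
  declared value > 12625 USD: 30208 > 12625 is true
  NOT dual-use technology: no → true
  gross weight ≥ 476.9 kg: 886.4 ≥ 476.9 is true
  dual-use technology: no → false
  gross weight ≥ 575.7 kg: 886.4 ≥ 575.7 is true
  export license on file: yes → true
  battery watt-hours < 357 Wh: 172 < 357 is true
  destination country = CN: FR == CN is false
  shipment insured: yes → true
  NOT shipment insured: yes → false
  contains lithium batteries: yes → true
  customs declaration filed: no → false
  NOT contains lithium batteries: yes → false
Combine:
[1.1.2.1] exactly-one(true, true) = false
[1.1.2] NOT false = true
[1.1] false AND true = false
[1.2.1] true AND true AND true = true
[1.2] NOT true = false
[1] false → false (antecedent false ⇒ implication holds) = true
[2.1.1] exactly-one(false, true) = true
[2.1] NOT true = false
[2.2] true AND true = true
[2.3] false AND true = false
[2] false OR true OR false = true
[3.1] true AND false AND true = false
[3.2.2.1] false → false (antecedent false ⇒ implication holds) = true
[3.2.2] NOT true = false
[3.2] false → false (antecedent false ⇒ implication holds) = true
[3] false OR true = true
[root] true AND true AND true = true
Overall: true → cleared

Cleared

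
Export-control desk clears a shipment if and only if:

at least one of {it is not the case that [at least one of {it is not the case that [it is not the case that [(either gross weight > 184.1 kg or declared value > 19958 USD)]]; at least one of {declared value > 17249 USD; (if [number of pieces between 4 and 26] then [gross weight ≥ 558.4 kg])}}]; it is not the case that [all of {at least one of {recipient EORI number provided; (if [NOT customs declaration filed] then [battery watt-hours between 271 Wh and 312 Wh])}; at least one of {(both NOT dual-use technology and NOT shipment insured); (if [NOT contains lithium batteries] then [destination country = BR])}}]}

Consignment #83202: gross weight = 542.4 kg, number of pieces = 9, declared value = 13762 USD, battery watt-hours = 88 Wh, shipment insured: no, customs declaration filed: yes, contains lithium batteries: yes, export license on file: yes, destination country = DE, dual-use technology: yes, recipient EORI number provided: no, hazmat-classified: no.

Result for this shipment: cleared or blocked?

Atomic conditions:
  gross weight > 184.1 kg: 542.4 > 184.1 is true
  declared value > 19958 USD: 13762 > 19958 is false
  declared value > 17249 USD: 13762 > 17249 is false
  number of pieces between 4 and 26: 9 in [4, 26] is true
  gross weight ≥ 558.4 kg: 542.4 ≥ 558.4 is false
  recipient EORI number provided: no → false
  NOT customs declaration filed: yes → false
  battery watt-hours between 271 Wh and 312 Wh: 88 in [271, 312] is false
  NOT dual-use technology: yes → false
  NOT shipment insured: no → true
  NOT contains lithium batteries: yes → false
  destination country = BR: DE == BR is false
Combine:
[1.1.1.1.1] true OR false = true
[1.1.1.1] NOT true = false
[1.1.1] NOT false = true
[1.1.2.2] true → false = false
[1.1.2] false OR false = false
[1.1] true OR false = true
[1] NOT true = false
[2.1.1.2] false → false (antecedent false ⇒ implication holds) = true
[2.1.1] false OR true = true
[2.1.2.1] false AND true = false
[2.1.2.2] false → false (antecedent false ⇒ implication holds) = true
[2.1.2] false OR true = true
[2.1] true AND true = true
[2] NOT true = false
[root] false OR false = false
Overall: false → blocked

Blocked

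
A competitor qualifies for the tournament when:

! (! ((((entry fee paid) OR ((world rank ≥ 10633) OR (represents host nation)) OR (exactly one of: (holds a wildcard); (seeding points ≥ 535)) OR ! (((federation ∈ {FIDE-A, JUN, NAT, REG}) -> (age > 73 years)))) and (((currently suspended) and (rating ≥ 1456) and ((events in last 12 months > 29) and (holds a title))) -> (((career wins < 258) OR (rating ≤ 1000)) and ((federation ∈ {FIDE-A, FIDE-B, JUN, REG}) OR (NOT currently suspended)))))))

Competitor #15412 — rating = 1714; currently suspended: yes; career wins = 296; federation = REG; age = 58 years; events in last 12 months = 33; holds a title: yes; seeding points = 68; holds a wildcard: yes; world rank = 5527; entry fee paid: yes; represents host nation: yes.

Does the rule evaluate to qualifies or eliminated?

Eliminated

Atomic conditions:
  entry fee paid: yes → true
  world rank ≥ 10633: 5527 ≥ 10633 is false
  represents host nation: yes → true
  holds a wildcard: yes → true
  seeding points ≥ 535: 68 ≥ 535 is false
  federation ∈ {FIDE-A, JUN, NAT, REG}: REG is in the set → true
  age > 73 years: 58 > 73 is false
  currently suspended: yes → true
  rating ≥ 1456: 1714 ≥ 1456 is true
  events in last 12 months > 29: 33 > 29 is true
  holds a title: yes → true
  career wins < 258: 296 < 258 is false
  rating ≤ 1000: 1714 ≤ 1000 is false
  federation ∈ {FIDE-A, FIDE-B, JUN, REG}: REG is in the set → true
  NOT currently suspended: yes → false
Combine:
[1.1.1.2] false OR true = true
[1.1.1.3] exactly-one(true, false) = true
[1.1.1.4.1] true → false = false
[1.1.1.4] NOT false = true
[1.1.1] true OR true OR true OR true = true
[1.1.2.1.3] true AND true = true
[1.1.2.1] true AND true AND true = true
[1.1.2.2.1] false OR false = false
[1.1.2.2.2] true OR false = true
[1.1.2.2] false AND true = false
[1.1.2] true → false = false
[1.1] true AND false = false
[1] NOT false = true
[root] NOT true = false
Overall: false → eliminated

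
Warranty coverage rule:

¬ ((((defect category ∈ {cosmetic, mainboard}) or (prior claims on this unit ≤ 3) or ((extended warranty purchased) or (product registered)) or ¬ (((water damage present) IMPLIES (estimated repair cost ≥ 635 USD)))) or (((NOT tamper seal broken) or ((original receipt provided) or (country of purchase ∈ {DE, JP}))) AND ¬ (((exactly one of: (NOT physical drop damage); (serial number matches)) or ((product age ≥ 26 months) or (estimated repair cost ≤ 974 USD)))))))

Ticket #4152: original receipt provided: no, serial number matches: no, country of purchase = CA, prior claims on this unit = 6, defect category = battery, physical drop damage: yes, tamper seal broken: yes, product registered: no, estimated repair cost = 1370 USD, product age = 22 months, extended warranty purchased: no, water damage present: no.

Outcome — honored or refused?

Honored

Atomic conditions:
  defect category ∈ {cosmetic, mainboard}: battery is not in the set → false
  prior claims on this unit ≤ 3: 6 ≤ 3 is false
  extended warranty purchased: no → false
  product registered: no → false
  water damage present: no → false
  estimated repair cost ≥ 635 USD: 1370 ≥ 635 is true
  NOT tamper seal broken: yes → false
  original receipt provided: no → false
  country of purchase ∈ {DE, JP}: CA is not in the set → false
  NOT physical drop damage: yes → false
  serial number matches: no → false
  product age ≥ 26 months: 22 ≥ 26 is false
  estimated repair cost ≤ 974 USD: 1370 ≤ 974 is false
Combine:
[1.1.3] false OR false = false
[1.1.4.1] false → true (antecedent false ⇒ implication holds) = true
[1.1.4] NOT true = false
[1.1] false OR false OR false OR false = false
[1.2.1.2] false OR false = false
[1.2.1] false OR false = false
[1.2.2.1.1] exactly-one(false, false) = false
[1.2.2.1.2] false OR false = false
[1.2.2.1] false OR false = false
[1.2.2] NOT false = true
[1.2] false AND true = false
[1] false OR false = false
[root] NOT false = true
Overall: true → honored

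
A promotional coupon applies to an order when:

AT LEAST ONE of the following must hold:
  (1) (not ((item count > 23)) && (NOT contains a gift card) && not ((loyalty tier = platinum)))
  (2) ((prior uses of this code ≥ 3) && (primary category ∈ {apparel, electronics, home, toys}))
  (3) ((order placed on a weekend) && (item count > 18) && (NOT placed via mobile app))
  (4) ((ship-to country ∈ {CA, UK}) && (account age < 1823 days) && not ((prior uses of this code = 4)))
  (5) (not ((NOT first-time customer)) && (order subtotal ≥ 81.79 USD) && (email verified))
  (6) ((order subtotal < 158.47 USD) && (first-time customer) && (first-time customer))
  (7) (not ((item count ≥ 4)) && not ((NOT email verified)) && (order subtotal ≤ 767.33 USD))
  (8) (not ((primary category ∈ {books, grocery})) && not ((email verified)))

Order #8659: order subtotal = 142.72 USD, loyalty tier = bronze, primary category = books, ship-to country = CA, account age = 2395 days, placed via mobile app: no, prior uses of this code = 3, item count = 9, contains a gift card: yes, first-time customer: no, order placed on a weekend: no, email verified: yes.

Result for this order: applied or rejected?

Atomic conditions:
  item count > 23: 9 > 23 is false
  NOT contains a gift card: yes → false
  loyalty tier = platinum: bronze == platinum is false
  prior uses of this code ≥ 3: 3 ≥ 3 is true
  primary category ∈ {apparel, electronics, home, toys}: books is not in the set → false
  order placed on a weekend: no → false
  item count > 18: 9 > 18 is false
  NOT placed via mobile app: no → true
  ship-to country ∈ {CA, UK}: CA is in the set → true
  account age < 1823 days: 2395 < 1823 is false
  prior uses of this code = 4: 3 == 4 is false
  NOT first-time customer: no → true
  order subtotal ≥ 81.79 USD: 142.72 ≥ 81.79 is true
  email verified: yes → true
  order subtotal < 158.47 USD: 142.72 < 158.47 is true
  first-time customer: no → false
  item count ≥ 4: 9 ≥ 4 is true
  NOT email verified: yes → false
  order subtotal ≤ 767.33 USD: 142.72 ≤ 767.33 is true
  primary category ∈ {books, grocery}: books is in the set → true
Combine:
[1.1] NOT false = true
[1.3] NOT false = true
[1] true AND false AND true = false
[2] true AND false = false
[3] false AND false AND true = false
[4.3] NOT false = true
[4] true AND false AND true = false
[5.1] NOT true = false
[5] false AND true AND true = false
[6] true AND false AND false = false
[7.1] NOT true = false
[7.2] NOT false = true
[7] false AND true AND true = false
[8.1] NOT true = false
[8.2] NOT true = false
[8] false AND false = false
[root] false OR false OR false OR false OR false OR false OR false OR false = false
Overall: false → rejected

Rejected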